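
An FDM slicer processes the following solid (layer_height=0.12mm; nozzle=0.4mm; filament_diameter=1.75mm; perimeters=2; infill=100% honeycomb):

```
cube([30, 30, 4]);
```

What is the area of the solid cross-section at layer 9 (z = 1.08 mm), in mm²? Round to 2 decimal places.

At z = 1.08 mm: the cube is present — its section is the full 30×30 rectangle (area 900.00 mm²). Overall, the cross-section is a single solid region. Net area = 900.00 mm².

900.00 mm²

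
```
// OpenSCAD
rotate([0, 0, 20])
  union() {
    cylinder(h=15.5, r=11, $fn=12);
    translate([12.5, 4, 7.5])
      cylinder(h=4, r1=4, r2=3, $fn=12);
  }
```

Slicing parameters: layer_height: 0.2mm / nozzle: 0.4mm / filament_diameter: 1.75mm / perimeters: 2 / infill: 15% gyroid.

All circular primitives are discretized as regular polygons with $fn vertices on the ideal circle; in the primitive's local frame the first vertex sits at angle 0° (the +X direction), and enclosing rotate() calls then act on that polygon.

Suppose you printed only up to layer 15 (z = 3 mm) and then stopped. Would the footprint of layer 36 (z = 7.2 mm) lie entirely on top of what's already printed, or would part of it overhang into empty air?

Compare the two slices. At z = 3: the r=11 cylinder contributes a regular 12-gon of circumradius 11 (area = (12/2)·11.000²·sin(360°/12) = 363.00 mm²); the cone at (12.5, 4) is not intersected at this z (z outside [7.5, 11.5]); Merging all regions: only the r=11 cylinder is present, so the union is just that shape — area = 363.00 mm²; (rotated 20° about Z; rotation is an isometry so areas/perimeters/island counts are preserved). At z = 7.2: the r=11 cylinder gives a regular 12-gon of circumradius 11 (constant along its height) (area = (12/2)·11.000²·sin(360°/12) = 363.00 mm²); the cone at (12.5, 4) is not intersected at this z (z outside [7.5, 11.5]); Combining (union): only the r=11 cylinder is present, so the union is just that shape — area = 363.00 mm²; (whole slice rotated 20° about Z — lengths, areas and connectivity unchanged). Checking containment: the cross-section at z = 7.2 is a subset of the cross-section at z = 3.

entirely on top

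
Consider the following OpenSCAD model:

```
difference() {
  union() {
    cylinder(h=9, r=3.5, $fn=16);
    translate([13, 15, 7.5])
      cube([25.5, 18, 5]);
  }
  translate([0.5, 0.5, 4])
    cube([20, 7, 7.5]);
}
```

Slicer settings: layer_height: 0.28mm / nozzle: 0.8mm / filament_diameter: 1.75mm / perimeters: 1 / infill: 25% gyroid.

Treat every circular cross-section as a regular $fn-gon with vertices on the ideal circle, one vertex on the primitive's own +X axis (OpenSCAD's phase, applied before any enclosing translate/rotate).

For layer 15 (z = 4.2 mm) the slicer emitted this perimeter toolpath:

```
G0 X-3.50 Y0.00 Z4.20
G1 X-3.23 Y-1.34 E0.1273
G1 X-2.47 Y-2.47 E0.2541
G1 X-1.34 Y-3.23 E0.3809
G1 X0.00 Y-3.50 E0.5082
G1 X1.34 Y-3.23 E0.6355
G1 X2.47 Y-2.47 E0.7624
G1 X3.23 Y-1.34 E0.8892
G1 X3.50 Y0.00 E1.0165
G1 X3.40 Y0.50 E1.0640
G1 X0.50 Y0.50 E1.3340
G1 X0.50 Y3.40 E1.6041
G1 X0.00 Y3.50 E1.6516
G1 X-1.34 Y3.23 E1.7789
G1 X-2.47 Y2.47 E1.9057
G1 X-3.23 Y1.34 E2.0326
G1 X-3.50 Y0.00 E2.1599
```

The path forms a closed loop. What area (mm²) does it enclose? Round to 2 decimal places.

31.27 mm²

Apply the shoelace formula to the sequence of (X, Y) vertices; enclosed area = 31.27 mm².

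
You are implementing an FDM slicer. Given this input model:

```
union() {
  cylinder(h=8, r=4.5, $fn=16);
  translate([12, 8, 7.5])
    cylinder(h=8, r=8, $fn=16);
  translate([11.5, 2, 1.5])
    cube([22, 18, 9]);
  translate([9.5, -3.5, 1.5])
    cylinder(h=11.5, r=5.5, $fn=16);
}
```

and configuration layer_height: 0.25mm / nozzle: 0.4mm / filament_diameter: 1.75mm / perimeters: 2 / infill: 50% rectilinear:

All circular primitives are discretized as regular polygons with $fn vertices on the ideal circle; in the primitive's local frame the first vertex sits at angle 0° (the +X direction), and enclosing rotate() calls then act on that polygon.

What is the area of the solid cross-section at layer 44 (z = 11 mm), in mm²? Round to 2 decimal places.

282.10 mm²

At z = 11 mm: the cylinder does not reach this height (z outside [0, 8]); the r=8 cylinder at (12, 8) contributes a regular 16-gon of circumradius 8 (area = (16/2)·8.000²·sin(360°/16) = 195.93 mm²); the cube at (11.5, 2) does not reach this height (z outside [1.5, 10.5]); the cylinder at (9.5, -3.5): section is a regular 16-gon, circumradius r=5.5 (area = (16/2)·5.500²·sin(360°/16) = 92.61 mm²); Merging all regions: the regions partially overlap — summed areas 288.54 mm² minus the doubly-counted overlap 6.44 mm² gives 282.10 mm² — area = 282.10 mm². Overall, the cross-section is a single solid region. Net area = 282.10 mm².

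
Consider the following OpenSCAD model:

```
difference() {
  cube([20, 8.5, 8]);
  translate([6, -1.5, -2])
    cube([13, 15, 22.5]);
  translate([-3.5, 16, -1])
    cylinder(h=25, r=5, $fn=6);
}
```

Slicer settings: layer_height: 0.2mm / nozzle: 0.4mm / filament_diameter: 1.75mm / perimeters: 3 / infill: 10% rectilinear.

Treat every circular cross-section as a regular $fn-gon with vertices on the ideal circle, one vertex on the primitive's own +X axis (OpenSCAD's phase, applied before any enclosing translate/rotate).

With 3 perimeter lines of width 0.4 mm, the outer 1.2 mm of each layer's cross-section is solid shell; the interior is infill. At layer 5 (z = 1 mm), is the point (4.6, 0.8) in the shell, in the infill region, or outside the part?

At z = 1 mm: the 20×8.5 cube contributes its full rectangle; the cube at (6, -1.5) is present — its section is the full 13×15 rectangle; the r=5 cylinder at (-3.5, 16) gives a regular 6-gon of circumradius 5 (constant along its height); Taking the first minus the rest: starting from the 20×8.5 cube, the 13×15 cube at (6, -1.5) partially overlaps it — only the 110.50 mm² overlap (of its 195.00 mm²) is removed, clipping the outline; the r=5 cylinder at (-3.5, 16) misses the remaining region (no effect) — 2 connected regions. Overall, the cross-section has 2 separate islands. The nearest boundary edge runs (6.00, 0.00)→(0.00, 0.00); distance from the point to it = 0.80 mm. (Shell/infill is judged within the island containing the point — the largest one.) The point is inside the cross-section, 0.80 mm from the nearest boundary — within the 1.2 mm shell band (3 × 0.4).

shell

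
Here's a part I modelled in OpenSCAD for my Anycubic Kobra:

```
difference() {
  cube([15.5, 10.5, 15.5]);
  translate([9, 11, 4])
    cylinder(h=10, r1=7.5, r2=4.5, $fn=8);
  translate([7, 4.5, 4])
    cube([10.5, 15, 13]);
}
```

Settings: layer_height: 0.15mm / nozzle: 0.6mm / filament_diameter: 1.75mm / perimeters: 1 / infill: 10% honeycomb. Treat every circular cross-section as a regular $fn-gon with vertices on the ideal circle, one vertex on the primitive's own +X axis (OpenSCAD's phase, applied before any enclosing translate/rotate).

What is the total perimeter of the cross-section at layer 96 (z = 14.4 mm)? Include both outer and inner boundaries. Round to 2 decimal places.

At z = 14.4 mm: the cube is present — its section is the full 15.5×10.5 rectangle (perimeter 52.00 mm); the cone at (9, 11) is absent (z outside [4, 14]); the cube at (7, 4.5) is present — its section is the full 10.5×15 rectangle (perimeter 51.00 mm); After the difference (first − rest): starting from the 15.5×10.5 cube, the 10.5×15 cube at (7, 4.5) partially overlaps it — only the 51.00 mm² overlap (of its 157.50 mm²) is removed, clipping the outline — boundary = 52.00 mm. Overall, the cross-section is a single solid region. Total boundary length (outer) = 52.00 mm.

52.00 mm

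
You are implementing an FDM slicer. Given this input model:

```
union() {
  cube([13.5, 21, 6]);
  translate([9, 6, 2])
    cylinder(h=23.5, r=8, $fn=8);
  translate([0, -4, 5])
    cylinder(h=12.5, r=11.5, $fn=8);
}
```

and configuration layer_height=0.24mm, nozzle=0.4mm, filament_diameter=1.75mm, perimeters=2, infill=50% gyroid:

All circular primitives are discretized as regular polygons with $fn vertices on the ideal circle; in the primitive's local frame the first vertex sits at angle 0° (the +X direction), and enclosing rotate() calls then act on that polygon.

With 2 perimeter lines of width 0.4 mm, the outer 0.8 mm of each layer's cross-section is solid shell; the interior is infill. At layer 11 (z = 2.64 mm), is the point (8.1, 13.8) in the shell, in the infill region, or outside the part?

infill

At z = 2.64 mm: the cube is present — its section is the full 13.5×21 rectangle; the r=8 cylinder at (9, 6) gives a regular 8-gon of circumradius 8 (constant along its height); the cylinder at (0, -4) is not intersected at this z (z outside [5, 17.5]); Combining (union): the regions partially overlap (shared area 144.49 mm²), so overlapping operands fuse into one piece — 1 connected region. Overall, the cross-section is a single solid region. The nearest boundary edge runs (13.50, 21.00)→(13.50, 12.14); distance from the point to it = 5.40 mm. The point is inside the cross-section and 5.40 mm from the nearest boundary — more than the 0.8 mm shell width (2 × 0.4), so it's in the infill interior.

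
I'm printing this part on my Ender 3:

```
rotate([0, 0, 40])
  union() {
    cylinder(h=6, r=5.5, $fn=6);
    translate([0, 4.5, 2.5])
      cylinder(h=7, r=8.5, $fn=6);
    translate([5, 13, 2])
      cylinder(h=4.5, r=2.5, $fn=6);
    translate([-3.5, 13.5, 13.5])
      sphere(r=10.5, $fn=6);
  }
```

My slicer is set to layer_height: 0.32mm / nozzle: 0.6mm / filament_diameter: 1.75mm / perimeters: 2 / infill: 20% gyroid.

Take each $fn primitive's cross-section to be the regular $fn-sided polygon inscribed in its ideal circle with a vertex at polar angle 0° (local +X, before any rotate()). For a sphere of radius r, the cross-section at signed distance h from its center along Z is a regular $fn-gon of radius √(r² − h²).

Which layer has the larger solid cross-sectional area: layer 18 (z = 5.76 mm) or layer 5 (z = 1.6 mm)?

Layer 18 (z = 5.76): the r=5.5 cylinder contributes a regular 6-gon of circumradius 5.5 (area = (6/2)·5.500²·sin(360°/6) = 78.59 mm²); the r=8.5 cylinder at (0, 4.5) gives a regular 6-gon of circumradius 8.5 (constant along its height) (area = (6/2)·8.500²·sin(360°/6) = 187.71 mm²); the r=2.5 cylinder at (5, 13) contributes a regular 6-gon of circumradius 2.5 (area = (6/2)·2.500²·sin(360°/6) = 16.24 mm²); the r=10.5 sphere at (-3.5, 13.5) contributes a regular 6-gon of circumradius √(10.5²−7.74²) = 7.095 (area = (6/2)·7.095²·sin(360°/6) = 130.79 mm²); Combining (union): the regions partially overlap — summed areas 413.33 mm² minus the doubly-counted overlap 99.22 mm² gives 314.12 mm² — area = 314.12 mm²; (rotated 40° about Z; rotation is an isometry so areas/perimeters/island counts are preserved). So its area = 314.12 mm². Layer 5 (z = 1.6): the cylinder: section is a regular 6-gon, circumradius r=5.5 (area = (6/2)·5.500²·sin(360°/6) = 78.59 mm²); the cylinder at (0, 4.5) does not reach this height (z outside [2.5, 9.5]); the cylinder at (5, 13) does not reach this height (z outside [2, 6.5]); the sphere at (-3.5, 13.5) is not intersected at this z (|z−center|=11.900 > r=10.5); Taking the union: only the r=5.5 cylinder is present, so the union is just that shape — area = 78.59 mm²; (rotated 40° about Z; rotation is an isometry so areas/perimeters/island counts are preserved). So its area = 78.59 mm². Layer 18 is larger (314.12 vs 78.59 mm²).

layer 18 (z = 5.76 mm)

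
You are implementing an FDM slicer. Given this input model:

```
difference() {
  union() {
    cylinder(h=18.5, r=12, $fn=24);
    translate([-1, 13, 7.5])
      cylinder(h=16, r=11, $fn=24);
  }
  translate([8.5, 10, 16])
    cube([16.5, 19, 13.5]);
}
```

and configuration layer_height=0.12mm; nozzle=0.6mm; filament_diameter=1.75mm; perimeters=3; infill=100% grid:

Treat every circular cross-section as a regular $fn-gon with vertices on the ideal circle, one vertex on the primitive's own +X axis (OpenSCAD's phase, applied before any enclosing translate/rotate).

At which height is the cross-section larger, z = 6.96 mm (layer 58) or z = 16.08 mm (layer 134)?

layer 134 (z = 16.08 mm)

Layer 58 (z = 6.96): the r=12 cylinder contributes a regular 24-gon of circumradius 12 (area = (24/2)·12.000²·sin(360°/24) = 447.24 mm²); the cylinder at (-1, 13) is absent (z outside [7.5, 23.5]); Merging all regions: only the r=12 cylinder is present, so the union is just that shape — area = 447.24 mm²; the cube at (8.5, 10) is not intersected at this z (z outside [16, 29.5]); After the difference (first − rest): none of the subtracted shapes is present at this height, so the result so far is unchanged — area = 447.24 mm². So its area = 447.24 mm². Layer 134 (z = 16.08): the cylinder: section is a regular 24-gon, circumradius r=12 (area = (24/2)·12.000²·sin(360°/24) = 447.24 mm²); the r=11 cylinder at (-1, 13) gives a regular 24-gon of circumradius 11 (constant along its height) (area = (24/2)·11.000²·sin(360°/24) = 375.81 mm²); Merging all regions: the regions partially overlap — summed areas 823.04 mm² minus the doubly-counted overlap 129.40 mm² gives 693.65 mm² — area = 693.65 mm²; the cube at (8.5, 10) is present — its section is the full 16.5×19 rectangle (area 313.50 mm²); Taking the first minus the rest: starting from that combined region (693.65 mm²), the 16.5×19 cube at (8.5, 10) partially overlaps it — only the 9.17 mm² overlap (of its 313.50 mm²) is removed, clipping the outline — area = 684.48 mm². So its area = 684.48 mm². Layer 134 is larger (684.48 vs 447.24 mm²).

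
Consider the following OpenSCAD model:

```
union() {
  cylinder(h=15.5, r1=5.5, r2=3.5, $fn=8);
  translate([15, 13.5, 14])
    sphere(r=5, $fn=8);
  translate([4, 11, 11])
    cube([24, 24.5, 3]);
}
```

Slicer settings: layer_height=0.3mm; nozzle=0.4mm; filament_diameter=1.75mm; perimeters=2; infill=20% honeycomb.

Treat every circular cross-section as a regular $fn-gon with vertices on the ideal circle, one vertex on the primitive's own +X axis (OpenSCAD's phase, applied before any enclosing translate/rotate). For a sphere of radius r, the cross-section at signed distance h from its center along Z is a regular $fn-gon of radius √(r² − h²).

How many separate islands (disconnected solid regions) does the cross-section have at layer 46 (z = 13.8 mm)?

At z = 13.8 mm: the cone: at t=0.890 of its height the radius interpolates to r₁+(r₂−r₁)t = 3.719, giving a regular 8-gon of that circumradius; the r=5 sphere at (15, 13.5) contributes a regular 8-gon of circumradius √(5²−0.2²) = 4.996; the cube at (4, 11) is present — its section is the full 24×24.5 rectangle; Combining (union): the regions partially overlap (shared area 57.69 mm²), so overlapping operands fuse into one piece — 2 connected regions. Overall, the cross-section has 2 separate islands. Island count = 2.

2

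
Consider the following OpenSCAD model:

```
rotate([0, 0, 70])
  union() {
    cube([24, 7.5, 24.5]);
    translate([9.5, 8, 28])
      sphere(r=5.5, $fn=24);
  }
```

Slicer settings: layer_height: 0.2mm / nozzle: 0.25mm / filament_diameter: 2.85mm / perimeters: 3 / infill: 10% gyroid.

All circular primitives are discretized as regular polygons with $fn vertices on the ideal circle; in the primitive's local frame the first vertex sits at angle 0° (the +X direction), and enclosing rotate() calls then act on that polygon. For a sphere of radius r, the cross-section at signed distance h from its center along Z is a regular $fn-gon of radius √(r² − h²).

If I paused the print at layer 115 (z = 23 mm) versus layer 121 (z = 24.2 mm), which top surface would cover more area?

Layer 115 (z = 23): the 24×7.5 cube contributes its full rectangle (area 180.00 mm²); the r=5.5 sphere at (9.5, 8) contributes a regular 24-gon of circumradius √(5.5²−5²) = 2.291 (area = (24/2)·2.291²·sin(360°/24) = 16.31 mm²); Taking the union: the regions partially overlap — summed areas 196.31 mm² minus the doubly-counted overlap 5.89 mm² gives 190.41 mm² — area = 190.41 mm²; (rotated 70° about Z; rotation is an isometry so areas/perimeters/island counts are preserved). So its area = 190.41 mm². Layer 121 (z = 24.2): the 24×7.5 cube contributes its full rectangle (area 180.00 mm²); the sphere at (9.5, 8): section is a regular 24-gon, circumradius = √(r²−h²) = √(5.5²−3.8²) = 3.976 (area = (24/2)·3.976²·sin(360°/24) = 49.10 mm²); Combining (union): the regions partially overlap — summed areas 229.10 mm² minus the doubly-counted overlap 20.61 mm² gives 208.49 mm² — area = 208.49 mm²; (whole slice rotated 70° about Z — lengths, areas and connectivity unchanged). So its area = 208.49 mm². Layer 121 is larger (208.49 vs 190.41 mm²).

layer 121 (z = 24.2 mm)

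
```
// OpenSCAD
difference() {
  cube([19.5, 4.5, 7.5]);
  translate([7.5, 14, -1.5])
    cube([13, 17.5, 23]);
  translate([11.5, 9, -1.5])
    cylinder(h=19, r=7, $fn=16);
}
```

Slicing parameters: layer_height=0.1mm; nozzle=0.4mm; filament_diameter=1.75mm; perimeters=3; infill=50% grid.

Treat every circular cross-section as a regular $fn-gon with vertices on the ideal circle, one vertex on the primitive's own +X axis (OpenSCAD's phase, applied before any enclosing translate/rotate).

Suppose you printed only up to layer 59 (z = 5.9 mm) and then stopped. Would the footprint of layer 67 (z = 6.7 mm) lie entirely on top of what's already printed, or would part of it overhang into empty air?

entirely on top

Compare the two slices. At z = 5.9: the cube (footprint 19.5×4.5) is included at this height (area 87.75 mm²); the cube at (7.5, 14) (footprint 13×17.5) is included at this height (area 227.50 mm²); the cylinder at (11.5, 9): section is a regular 16-gon, circumradius r=7 (area = (16/2)·7.000²·sin(360°/16) = 150.01 mm²); Subtracting the remaining from the first: starting from the 19.5×4.5 cube (87.75 mm²), the 13×17.5 cube at (7.5, 14) misses the remaining region (no effect); the r=7 cylinder at (11.5, 9) partially overlaps it — only the 17.59 mm² overlap (of its 150.01 mm²) is removed, clipping the outline — area = 70.16 mm². At z = 6.7: the cube is present — its section is the full 19.5×4.5 rectangle (area 87.75 mm²); the cube at (7.5, 14) (footprint 13×17.5) is included at this height (area 227.50 mm²); the r=7 cylinder at (11.5, 9) gives a regular 16-gon of circumradius 7 (constant along its height) (area = (16/2)·7.000²·sin(360°/16) = 150.01 mm²); Subtracting the remaining from the first: starting from the 19.5×4.5 cube (87.75 mm²), the 13×17.5 cube at (7.5, 14) misses the remaining region (no effect); the r=7 cylinder at (11.5, 9) partially overlaps it — only the 17.59 mm² overlap (of its 150.01 mm²) is removed, clipping the outline — area = 70.16 mm². Checking containment: the cross-section at z = 6.7 is a subset of the cross-section at z = 5.9.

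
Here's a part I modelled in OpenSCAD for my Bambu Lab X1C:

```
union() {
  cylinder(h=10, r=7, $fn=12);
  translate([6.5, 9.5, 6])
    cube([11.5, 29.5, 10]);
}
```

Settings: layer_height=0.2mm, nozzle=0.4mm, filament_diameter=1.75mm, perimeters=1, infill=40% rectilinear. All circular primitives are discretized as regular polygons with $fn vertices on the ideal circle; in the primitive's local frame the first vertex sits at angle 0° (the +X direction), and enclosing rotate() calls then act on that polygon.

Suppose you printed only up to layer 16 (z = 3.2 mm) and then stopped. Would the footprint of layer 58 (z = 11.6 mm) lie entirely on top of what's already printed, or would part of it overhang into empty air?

Compare the two slices. At z = 3.2: the r=7 cylinder contributes a regular 12-gon of circumradius 7 (area = (12/2)·7.000²·sin(360°/12) = 147.00 mm²); the cube at (6.5, 9.5) is absent (z outside [6, 16]); Taking the union: only the r=7 cylinder is present, so the union is just that shape — area = 147.00 mm². At z = 11.6: the cylinder is not intersected at this z (z outside [0, 10]); the 11.5×29.5 cube at (6.5, 9.5) contributes its full rectangle (area 339.25 mm²); Taking the union: only the 11.5×29.5 cube at (6.5, 9.5) is present, so the union is just that shape — area = 339.25 mm². Checking containment: at z = 11.6 the cross-section extends beyond the z = 3.2 cross-section by about 339.25 mm².

part overhangs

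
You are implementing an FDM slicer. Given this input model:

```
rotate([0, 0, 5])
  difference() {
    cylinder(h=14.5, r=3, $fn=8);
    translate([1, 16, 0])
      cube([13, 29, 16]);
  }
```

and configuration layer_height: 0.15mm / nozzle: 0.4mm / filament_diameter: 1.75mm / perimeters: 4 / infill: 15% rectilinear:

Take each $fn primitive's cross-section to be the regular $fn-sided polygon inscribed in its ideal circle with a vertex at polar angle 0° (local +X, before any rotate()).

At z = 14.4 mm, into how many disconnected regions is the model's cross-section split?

1

At z = 14.4 mm: the cylinder: section is a regular 8-gon, circumradius r=3; the cube at (1, 16) (footprint 13×29) is included at this height; Taking the first minus the rest: starting from the r=3 cylinder, the 13×29 cube at (1, 16) misses the remaining region (no effect) — 1 connected region; (whole slice rotated 5° about Z — lengths, areas and connectivity unchanged). The result has 1 disconnected region.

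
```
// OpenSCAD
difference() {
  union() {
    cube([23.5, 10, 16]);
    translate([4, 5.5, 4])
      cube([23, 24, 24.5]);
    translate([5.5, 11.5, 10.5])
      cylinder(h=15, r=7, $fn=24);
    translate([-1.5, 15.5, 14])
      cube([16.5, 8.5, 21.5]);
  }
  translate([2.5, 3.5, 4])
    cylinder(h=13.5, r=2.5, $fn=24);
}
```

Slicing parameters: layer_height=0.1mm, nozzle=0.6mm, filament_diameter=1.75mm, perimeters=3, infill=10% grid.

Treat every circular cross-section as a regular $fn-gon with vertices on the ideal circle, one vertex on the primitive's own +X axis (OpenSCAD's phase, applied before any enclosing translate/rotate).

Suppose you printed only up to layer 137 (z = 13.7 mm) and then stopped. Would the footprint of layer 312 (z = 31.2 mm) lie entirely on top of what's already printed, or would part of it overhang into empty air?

Compare the two slices. At z = 13.7: the cube (footprint 23.5×10) is included at this height (area 235.00 mm²); the 23×24 cube at (4, 5.5) contributes its full rectangle (area 552.00 mm²); the cylinder at (5.5, 11.5): section is a regular 24-gon, circumradius r=7 (area = (24/2)·7.000²·sin(360°/24) = 152.19 mm²); the cube at (-1.5, 15.5) is absent (z outside [14, 35.5]); Combining (union): the regions partially overlap — summed areas 939.19 mm² minus the doubly-counted overlap 201.99 mm² gives 737.19 mm² — area = 737.19 mm²; the r=2.5 cylinder at (2.5, 3.5) gives a regular 24-gon of circumradius 2.5 (constant along its height) (area = (24/2)·2.500²·sin(360°/24) = 19.41 mm²); After the difference (first − rest): starting from that combined region (737.19 mm²), the r=2.5 cylinder at (2.5, 3.5) lies inside it touching the edge (removes its full 19.41 mm²) — area = 717.78 mm². At z = 31.2: the cube is absent (z outside [0, 16]); the cube at (4, 5.5) is not intersected at this z (z outside [4, 28.5]); the cylinder at (5.5, 11.5) is absent (z outside [10.5, 25.5]); the 16.5×8.5 cube at (-1.5, 15.5) contributes its full rectangle (area 140.25 mm²); Combining (union): only the 16.5×8.5 cube at (-1.5, 15.5) is present, so the union is just that shape — area = 140.25 mm²; the cylinder at (2.5, 3.5) does not reach this height (z outside [4, 17.5]); After the difference (first − rest): none of the subtracted shapes is present at this height, so the result so far is unchanged — area = 140.25 mm². Checking containment: at z = 31.2 the cross-section extends beyond the z = 13.7 cross-section by about 39.28 mm².

part overhangs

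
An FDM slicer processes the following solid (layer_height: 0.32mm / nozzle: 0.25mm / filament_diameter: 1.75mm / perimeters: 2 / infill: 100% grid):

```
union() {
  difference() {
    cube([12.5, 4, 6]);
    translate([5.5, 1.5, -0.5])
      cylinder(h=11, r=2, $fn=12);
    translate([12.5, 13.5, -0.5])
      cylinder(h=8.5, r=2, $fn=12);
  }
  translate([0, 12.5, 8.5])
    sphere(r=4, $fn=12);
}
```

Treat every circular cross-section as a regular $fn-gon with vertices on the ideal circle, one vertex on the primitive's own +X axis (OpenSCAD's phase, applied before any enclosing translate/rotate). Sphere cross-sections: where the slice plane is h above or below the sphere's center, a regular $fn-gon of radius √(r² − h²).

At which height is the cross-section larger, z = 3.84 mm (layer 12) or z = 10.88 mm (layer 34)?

Layer 12 (z = 3.84): the cube (footprint 12.5×4) is included at this height (area 50.00 mm²); the r=2 cylinder at (5.5, 1.5) gives a regular 12-gon of circumradius 2 (constant along its height) (area = (12/2)·2.000²·sin(360°/12) = 12.00 mm²); the r=2 cylinder at (12.5, 13.5) contributes a regular 12-gon of circumradius 2 (area = (12/2)·2.000²·sin(360°/12) = 12.00 mm²); After the difference (first − rest): starting from the 12.5×4 cube (50.00 mm²), the r=2 cylinder at (5.5, 1.5) partially overlaps it — only the 11.21 mm² overlap (of its 12.00 mm²) is removed, clipping the outline; the r=2 cylinder at (12.5, 13.5) misses the remaining region (no effect) — area = 38.79 mm²; the sphere at (0, 12.5) is not intersected at this z (|z−center|=4.660 > r=4); Merging all regions: only the result so far is present, so the union is just that shape — area = 38.79 mm². So its area = 38.79 mm². Layer 34 (z = 10.88): the cube is absent (z outside [0, 6]); the cylinder at (5.5, 1.5) is not intersected at this z (z outside [-0.5, 10.5]); the cylinder at (12.5, 13.5) does not reach this height (z outside [-0.5, 8]); After the difference (first − rest): the first operand is absent here, so nothing remains; the r=4 sphere at (0, 12.5) contributes a regular 12-gon of circumradius √(4²−2.38²) = 3.215 (area = (12/2)·3.215²·sin(360°/12) = 31.01 mm²); Taking the union: only the r=4 sphere at (0, 12.5) is present, so the union is just that shape — area = 31.01 mm². So its area = 31.01 mm². Layer 12 is larger (38.79 vs 31.01 mm²).

layer 12 (z = 3.84 mm)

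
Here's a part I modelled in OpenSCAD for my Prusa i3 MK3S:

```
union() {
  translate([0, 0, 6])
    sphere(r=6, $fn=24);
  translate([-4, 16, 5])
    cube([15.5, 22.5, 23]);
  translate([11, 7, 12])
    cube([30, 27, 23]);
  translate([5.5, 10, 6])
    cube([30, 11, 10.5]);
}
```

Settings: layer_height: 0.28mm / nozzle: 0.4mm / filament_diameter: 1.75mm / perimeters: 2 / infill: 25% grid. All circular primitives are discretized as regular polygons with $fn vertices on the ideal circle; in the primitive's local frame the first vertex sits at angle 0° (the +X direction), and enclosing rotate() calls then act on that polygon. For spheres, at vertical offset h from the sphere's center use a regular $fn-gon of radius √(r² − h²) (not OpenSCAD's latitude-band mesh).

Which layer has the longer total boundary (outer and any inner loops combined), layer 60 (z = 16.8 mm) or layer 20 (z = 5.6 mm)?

Layer 60 (z = 16.8): the sphere does not reach this height (|z−center|=10.800 > r=6); the cube at (-4, 16) (footprint 15.5×22.5) is included at this height (perimeter 76.00 mm); the cube at (11, 7) (footprint 30×27) is included at this height (perimeter 114.00 mm); the cube at (5.5, 10) is absent (z outside [6, 16.5]); Combining (union): the regions partially overlap (shared area 9.00 mm²), so the edge portions inside another operand are dropped and the merged outline is re-measured after clipping — boundary = 153.00 mm. So its perimeter = 153.00 mm. Layer 20 (z = 5.6): the sphere: section is a regular 24-gon, circumradius = √(r²−h²) = √(6²−0.4²) = 5.987 (perimeter = 2·24·5.987·sin(180°/24) = 37.51 mm); the cube at (-4, 16) (footprint 15.5×22.5) is included at this height (perimeter 76.00 mm); the cube at (11, 7) does not reach this height (z outside [12, 35]); the cube at (5.5, 10) is absent (z outside [6, 16.5]); Combining (union): the 2 present regions are separate (no shared area or edge), so areas and boundary lengths simply add and each stays a separate island — boundary = 113.51 mm. So its perimeter = 113.51 mm. Layer 60 is larger (153.00 vs 113.51 mm).

layer 60 (z = 16.8 mm)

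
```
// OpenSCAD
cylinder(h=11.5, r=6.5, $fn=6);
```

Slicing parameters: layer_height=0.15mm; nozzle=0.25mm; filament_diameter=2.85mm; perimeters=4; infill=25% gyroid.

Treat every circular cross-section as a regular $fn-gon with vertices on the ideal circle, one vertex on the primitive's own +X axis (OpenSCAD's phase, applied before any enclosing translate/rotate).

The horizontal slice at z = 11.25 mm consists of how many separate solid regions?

At z = 11.25 mm: the r=6.5 cylinder gives a regular 6-gon of circumradius 6.5 (constant along its height). The result has 1 disconnected region.

1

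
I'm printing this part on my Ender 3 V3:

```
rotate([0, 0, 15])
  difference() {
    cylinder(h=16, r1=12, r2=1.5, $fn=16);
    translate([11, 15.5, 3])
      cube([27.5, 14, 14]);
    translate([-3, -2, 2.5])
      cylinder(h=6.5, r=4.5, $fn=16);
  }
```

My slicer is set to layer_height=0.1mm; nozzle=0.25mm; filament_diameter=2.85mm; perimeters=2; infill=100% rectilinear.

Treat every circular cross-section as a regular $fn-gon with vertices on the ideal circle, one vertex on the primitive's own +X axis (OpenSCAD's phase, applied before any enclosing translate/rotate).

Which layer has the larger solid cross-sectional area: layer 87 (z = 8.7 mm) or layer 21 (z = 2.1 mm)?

layer 21 (z = 2.1 mm)

Layer 87 (z = 8.7): the cone: at t=0.544 of its height the radius interpolates to r₁+(r₂−r₁)t = 6.291, giving a regular 16-gon of that circumradius (area = (16/2)·6.291²·sin(360°/16) = 121.15 mm²); the cube at (11, 15.5) (footprint 27.5×14) is included at this height (area 385.00 mm²); the r=4.5 cylinder at (-3, -2) gives a regular 16-gon of circumradius 4.5 (constant along its height) (area = (16/2)·4.500²·sin(360°/16) = 61.99 mm²); Taking the first minus the rest: starting from the cone (121.15 mm²), the 27.5×14 cube at (11, 15.5) misses the remaining region (no effect); the r=4.5 cylinder at (-3, -2) partially overlaps it — only the 48.93 mm² overlap (of its 61.99 mm²) is removed, clipping the outline — area = 72.22 mm²; (rotated 15° about Z; rotation is an isometry so areas/perimeters/island counts are preserved). So its area = 72.22 mm². Layer 21 (z = 2.1): the cone contributes a regular 16-gon of circumradius 10.622 (interpolated between r1=12 and r2=1.5 at t=0.131) (area = (16/2)·10.622²·sin(360°/16) = 345.41 mm²); the cube at (11, 15.5) does not reach this height (z outside [3, 17]); the cylinder at (-3, -2) does not reach this height (z outside [2.5, 9]); After the difference (first − rest): none of the subtracted shapes is present at this height, so the cone is unchanged — area = 345.41 mm²; (whole slice rotated 15° about Z — lengths, areas and connectivity unchanged). So its area = 345.41 mm². Layer 21 is larger (345.41 vs 72.22 mm²).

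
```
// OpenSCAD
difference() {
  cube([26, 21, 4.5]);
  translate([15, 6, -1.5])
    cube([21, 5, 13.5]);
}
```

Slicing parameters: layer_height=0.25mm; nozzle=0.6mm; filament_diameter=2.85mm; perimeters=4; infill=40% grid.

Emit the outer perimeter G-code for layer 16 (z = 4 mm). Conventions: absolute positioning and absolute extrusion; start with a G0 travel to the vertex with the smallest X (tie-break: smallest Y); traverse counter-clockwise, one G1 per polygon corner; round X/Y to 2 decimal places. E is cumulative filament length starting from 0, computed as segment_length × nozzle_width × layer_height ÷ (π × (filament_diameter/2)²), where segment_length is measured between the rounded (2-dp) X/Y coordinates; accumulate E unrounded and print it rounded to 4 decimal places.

At z = 4 mm: the cube (footprint 26×21) is included at this height; the 21×5 cube at (15, 6) contributes its full rectangle; After the difference (first − rest): starting from the 26×21 cube, the 21×5 cube at (15, 6) partially overlaps it — only the 55.00 mm² overlap (of its 105.00 mm²) is removed, clipping the outline — 1 connected region. The outline is a single polygon with 8 vertices. Extrusion per mm of travel: 0.6 × 0.25 / (π × 1.425²) = 0.023513. Accumulating E over each segment gives final E = 2.7275.

G0 X0.00 Y0.00 Z4.00
G1 X26.00 Y0.00 E0.6113
G1 X26.00 Y6.00 E0.7524
G1 X15.00 Y6.00 E1.0111
G1 X15.00 Y11.00 E1.1286
G1 X26.00 Y11.00 E1.3873
G1 X26.00 Y21.00 E1.6224
G1 X0.00 Y21.00 E2.2338
G1 X0.00 Y0.00 E2.7275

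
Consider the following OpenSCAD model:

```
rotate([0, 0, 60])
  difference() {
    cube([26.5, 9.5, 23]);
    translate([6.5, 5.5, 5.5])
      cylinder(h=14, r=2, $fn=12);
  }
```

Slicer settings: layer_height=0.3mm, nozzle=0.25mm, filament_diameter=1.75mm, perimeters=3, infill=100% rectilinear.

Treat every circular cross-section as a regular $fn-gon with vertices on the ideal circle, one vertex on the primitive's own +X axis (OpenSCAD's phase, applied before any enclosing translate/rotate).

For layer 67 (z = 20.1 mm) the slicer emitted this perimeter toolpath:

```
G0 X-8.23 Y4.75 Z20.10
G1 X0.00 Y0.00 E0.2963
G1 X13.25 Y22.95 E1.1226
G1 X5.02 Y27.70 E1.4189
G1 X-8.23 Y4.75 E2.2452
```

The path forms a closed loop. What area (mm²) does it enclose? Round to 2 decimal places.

251.82 mm²

Apply the shoelace formula to the sequence of (X, Y) vertices; enclosed area = 251.82 mm².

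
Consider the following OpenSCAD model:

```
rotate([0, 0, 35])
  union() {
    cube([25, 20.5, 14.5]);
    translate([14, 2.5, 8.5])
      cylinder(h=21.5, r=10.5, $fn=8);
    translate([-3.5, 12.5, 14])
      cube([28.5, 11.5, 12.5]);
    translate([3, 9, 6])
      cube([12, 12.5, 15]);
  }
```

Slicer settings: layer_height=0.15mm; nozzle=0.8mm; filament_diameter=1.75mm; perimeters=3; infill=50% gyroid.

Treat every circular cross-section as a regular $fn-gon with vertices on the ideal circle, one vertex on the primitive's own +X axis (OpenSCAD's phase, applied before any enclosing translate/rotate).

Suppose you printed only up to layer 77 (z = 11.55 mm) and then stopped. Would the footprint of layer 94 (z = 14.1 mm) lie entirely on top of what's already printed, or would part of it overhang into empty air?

part overhangs

Compare the two slices. At z = 11.55: the 25×20.5 cube contributes its full rectangle (area 512.50 mm²); the r=10.5 cylinder at (14, 2.5) contributes a regular 8-gon of circumradius 10.5 (area = (8/2)·10.500²·sin(360°/8) = 311.83 mm²); the cube at (-3.5, 12.5) does not reach this height (z outside [14, 26.5]); the cube at (3, 9) is present — its section is the full 12×12.5 rectangle (area 150.00 mm²); Combining (union): the regions partially overlap — summed areas 974.33 mm² minus the doubly-counted overlap 343.83 mm² gives 630.51 mm² — area = 630.51 mm²; (whole slice rotated 35° about Z — lengths, areas and connectivity unchanged). At z = 14.1: the cube (footprint 25×20.5) is included at this height (area 512.50 mm²); the cylinder at (14, 2.5): section is a regular 8-gon, circumradius r=10.5 (area = (8/2)·10.500²·sin(360°/8) = 311.83 mm²); the cube at (-3.5, 12.5) is present — its section is the full 28.5×11.5 rectangle (area 327.75 mm²); the cube at (3, 9) (footprint 12×12.5) is included at this height (area 150.00 mm²); Merging all regions: the regions partially overlap — summed areas 1302.08 mm² minus the doubly-counted overlap 555.83 mm² gives 746.26 mm² — area = 746.26 mm²; (whole slice rotated 35° about Z — lengths, areas and connectivity unchanged). Checking containment: at z = 14.1 the cross-section extends beyond the z = 11.55 cross-section by about 115.75 mm².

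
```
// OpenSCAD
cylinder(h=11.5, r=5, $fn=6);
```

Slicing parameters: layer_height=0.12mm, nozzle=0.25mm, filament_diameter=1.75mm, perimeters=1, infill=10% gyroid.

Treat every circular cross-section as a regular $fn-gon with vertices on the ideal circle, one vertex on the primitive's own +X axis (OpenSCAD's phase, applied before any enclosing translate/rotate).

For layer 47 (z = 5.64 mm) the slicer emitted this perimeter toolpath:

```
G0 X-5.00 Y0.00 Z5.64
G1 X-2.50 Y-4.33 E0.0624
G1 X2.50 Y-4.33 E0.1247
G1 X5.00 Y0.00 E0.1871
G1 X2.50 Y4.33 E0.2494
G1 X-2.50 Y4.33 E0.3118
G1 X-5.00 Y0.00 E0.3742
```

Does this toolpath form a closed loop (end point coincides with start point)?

Start point (G0): (-5.00, 0.00). End point (last G1): the path returns to the start — closed.

yes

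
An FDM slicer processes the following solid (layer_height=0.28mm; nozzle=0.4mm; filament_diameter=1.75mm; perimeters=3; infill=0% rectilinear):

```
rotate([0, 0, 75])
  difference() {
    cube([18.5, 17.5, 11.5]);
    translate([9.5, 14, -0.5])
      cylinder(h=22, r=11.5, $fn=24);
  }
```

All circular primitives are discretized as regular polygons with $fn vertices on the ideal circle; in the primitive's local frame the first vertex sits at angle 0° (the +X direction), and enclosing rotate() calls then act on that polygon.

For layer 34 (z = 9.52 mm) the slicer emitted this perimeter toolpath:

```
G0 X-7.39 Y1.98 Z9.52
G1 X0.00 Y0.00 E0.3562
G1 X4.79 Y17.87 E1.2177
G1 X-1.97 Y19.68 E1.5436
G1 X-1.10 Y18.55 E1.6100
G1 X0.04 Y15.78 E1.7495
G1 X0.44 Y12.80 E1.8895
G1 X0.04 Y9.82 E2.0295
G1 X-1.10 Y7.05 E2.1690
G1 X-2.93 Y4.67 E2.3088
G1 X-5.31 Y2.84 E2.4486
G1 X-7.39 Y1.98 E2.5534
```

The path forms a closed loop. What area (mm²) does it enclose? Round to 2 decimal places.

73.70 mm²

Apply the shoelace formula to the sequence of (X, Y) vertices; enclosed area = 73.70 mm².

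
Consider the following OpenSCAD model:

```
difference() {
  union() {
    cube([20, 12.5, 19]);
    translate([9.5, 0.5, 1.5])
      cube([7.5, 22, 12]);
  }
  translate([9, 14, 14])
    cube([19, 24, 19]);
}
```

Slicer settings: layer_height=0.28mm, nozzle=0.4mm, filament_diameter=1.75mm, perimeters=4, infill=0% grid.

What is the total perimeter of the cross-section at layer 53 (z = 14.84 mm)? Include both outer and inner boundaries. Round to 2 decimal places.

At z = 14.84 mm: the cube is present — its section is the full 20×12.5 rectangle (perimeter 65.00 mm); the cube at (9.5, 0.5) is not intersected at this z (z outside [1.5, 13.5]); Combining (union): only the 20×12.5 cube is present, so the union is just that shape — boundary = 65.00 mm; the cube at (9, 14) (footprint 19×24) is included at this height (perimeter 86.00 mm); Subtracting the remaining from the first: starting from the result so far, the 19×24 cube at (9, 14) misses the remaining region (no effect) — boundary = 65.00 mm. Overall, the cross-section is a single solid region. Total boundary length (outer) = 65.00 mm.

65.00 mm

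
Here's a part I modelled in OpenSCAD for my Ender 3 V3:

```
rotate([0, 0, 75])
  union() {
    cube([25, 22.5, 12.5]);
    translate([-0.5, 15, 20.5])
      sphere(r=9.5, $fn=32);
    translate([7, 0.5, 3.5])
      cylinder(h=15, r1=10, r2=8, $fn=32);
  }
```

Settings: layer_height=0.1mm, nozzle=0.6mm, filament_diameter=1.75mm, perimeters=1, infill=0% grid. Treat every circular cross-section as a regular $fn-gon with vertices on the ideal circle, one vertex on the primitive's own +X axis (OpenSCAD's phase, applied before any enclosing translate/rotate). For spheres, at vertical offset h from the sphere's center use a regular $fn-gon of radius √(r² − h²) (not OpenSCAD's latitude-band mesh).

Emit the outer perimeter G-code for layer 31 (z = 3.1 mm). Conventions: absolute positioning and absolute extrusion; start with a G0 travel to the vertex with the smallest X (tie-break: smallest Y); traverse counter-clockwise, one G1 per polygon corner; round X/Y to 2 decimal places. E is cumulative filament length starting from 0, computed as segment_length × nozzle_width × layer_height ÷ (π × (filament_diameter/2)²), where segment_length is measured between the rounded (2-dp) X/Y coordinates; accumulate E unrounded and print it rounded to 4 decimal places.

At z = 3.1 mm: the cube is present — its section is the full 25×22.5 rectangle; the sphere at (-0.5, 15) is not intersected at this z (|z−center|=17.400 > r=9.5); the cone at (7, 0.5) is absent (z outside [3.5, 18.5]); Taking the union: only the 25×22.5 cube is present, so the union is just that shape — 1 connected region; (rotated 75° about Z; rotation is an isometry so areas/perimeters/island counts are preserved). The outline is a single polygon with 4 vertices. Extrusion per mm of travel: 0.6 × 0.1 / (π × 0.875²) = 0.024945. Accumulating E over each segment gives final E = 2.3697.

G0 X-21.73 Y5.82 Z3.10
G1 X0.00 Y0.00 E0.5612
G1 X6.47 Y24.15 E1.1848
G1 X-15.26 Y29.97 E1.7460
G1 X-21.73 Y5.82 E2.3697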